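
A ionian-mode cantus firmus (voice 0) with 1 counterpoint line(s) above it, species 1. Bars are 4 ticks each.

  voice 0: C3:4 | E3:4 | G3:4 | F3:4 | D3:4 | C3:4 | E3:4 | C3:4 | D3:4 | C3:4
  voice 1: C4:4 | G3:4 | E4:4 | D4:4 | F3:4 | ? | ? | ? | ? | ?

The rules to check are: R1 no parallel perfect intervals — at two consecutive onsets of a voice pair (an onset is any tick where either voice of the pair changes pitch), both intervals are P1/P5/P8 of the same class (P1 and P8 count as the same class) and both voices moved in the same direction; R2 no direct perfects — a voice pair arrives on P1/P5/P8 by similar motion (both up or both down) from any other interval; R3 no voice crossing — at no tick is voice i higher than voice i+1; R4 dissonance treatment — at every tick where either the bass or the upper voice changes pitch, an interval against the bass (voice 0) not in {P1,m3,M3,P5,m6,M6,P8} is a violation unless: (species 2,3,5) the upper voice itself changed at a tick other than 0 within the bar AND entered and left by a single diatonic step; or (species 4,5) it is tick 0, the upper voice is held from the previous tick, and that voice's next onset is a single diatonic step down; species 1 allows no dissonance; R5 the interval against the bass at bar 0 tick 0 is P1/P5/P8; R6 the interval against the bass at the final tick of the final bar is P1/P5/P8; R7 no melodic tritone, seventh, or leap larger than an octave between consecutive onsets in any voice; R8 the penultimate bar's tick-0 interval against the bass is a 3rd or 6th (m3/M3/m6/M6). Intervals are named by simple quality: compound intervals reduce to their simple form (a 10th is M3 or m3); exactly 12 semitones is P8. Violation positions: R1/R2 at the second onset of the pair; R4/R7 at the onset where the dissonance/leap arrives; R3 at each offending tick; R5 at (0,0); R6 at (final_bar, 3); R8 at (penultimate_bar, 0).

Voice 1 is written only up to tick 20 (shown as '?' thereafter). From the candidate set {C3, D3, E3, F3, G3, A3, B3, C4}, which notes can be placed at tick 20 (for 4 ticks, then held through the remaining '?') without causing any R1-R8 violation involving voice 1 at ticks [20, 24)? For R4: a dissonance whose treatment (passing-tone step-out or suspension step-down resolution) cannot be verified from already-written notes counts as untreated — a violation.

{A3, C4, E3, G3}

C3: violates R2
D3: violates R4
E3: legal
F3: violates R4
G3: legal
A3: legal
B3: violates R4,R7
C4: legal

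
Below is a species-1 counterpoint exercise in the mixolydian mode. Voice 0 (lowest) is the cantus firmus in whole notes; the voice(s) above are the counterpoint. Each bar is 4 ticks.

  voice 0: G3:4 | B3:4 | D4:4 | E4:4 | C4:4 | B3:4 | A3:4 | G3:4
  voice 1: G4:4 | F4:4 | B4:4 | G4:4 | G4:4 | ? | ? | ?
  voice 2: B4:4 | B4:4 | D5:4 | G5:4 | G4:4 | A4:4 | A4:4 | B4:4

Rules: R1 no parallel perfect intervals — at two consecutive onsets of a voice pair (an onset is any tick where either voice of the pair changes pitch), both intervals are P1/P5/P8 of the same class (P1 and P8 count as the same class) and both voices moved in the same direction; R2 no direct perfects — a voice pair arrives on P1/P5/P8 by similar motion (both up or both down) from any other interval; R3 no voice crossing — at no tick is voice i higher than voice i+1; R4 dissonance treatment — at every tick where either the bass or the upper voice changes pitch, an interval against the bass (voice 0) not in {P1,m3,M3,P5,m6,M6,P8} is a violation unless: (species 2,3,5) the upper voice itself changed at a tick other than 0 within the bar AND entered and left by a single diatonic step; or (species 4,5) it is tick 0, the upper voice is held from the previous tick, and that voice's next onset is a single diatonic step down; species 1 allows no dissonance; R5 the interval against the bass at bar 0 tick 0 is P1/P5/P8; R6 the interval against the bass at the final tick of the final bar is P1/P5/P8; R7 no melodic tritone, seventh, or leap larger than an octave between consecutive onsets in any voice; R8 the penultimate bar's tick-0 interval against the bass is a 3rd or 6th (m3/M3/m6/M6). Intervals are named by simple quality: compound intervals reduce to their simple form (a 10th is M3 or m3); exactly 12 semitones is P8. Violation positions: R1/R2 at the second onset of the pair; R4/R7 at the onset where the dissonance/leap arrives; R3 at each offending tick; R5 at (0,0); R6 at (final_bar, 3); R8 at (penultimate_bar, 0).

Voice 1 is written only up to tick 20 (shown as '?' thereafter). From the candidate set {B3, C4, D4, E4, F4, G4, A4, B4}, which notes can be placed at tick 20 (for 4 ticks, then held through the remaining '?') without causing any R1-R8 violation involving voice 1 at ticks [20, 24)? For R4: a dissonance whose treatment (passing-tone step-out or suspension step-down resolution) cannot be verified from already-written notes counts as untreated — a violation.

{D4, G4}

B3: violates R2
C4: violates R4
D4: legal
E4: violates R4
F4: violates R4
G4: legal
A4: violates R1,R4
B4: violates R3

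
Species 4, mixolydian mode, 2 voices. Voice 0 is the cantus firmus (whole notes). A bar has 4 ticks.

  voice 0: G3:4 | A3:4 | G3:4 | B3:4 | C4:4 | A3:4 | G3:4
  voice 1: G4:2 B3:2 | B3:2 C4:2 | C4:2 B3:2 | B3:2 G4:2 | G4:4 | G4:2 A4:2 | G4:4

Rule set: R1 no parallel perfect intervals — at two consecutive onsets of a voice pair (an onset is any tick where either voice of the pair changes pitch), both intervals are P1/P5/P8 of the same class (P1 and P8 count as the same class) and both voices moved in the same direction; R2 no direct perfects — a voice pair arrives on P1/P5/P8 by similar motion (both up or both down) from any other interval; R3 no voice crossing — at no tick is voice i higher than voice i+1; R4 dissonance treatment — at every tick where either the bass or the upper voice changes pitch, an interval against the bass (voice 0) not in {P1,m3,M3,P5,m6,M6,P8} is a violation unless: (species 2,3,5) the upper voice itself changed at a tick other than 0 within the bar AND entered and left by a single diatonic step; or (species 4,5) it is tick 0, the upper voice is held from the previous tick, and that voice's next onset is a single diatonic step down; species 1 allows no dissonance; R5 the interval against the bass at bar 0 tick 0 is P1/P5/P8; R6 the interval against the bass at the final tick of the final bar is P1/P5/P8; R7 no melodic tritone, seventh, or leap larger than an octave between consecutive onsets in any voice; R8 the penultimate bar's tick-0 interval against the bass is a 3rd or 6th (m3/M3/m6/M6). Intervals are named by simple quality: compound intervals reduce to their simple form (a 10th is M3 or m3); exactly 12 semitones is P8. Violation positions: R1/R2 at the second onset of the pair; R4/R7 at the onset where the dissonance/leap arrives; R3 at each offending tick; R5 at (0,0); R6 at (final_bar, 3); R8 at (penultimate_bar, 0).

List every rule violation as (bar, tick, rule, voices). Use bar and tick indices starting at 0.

(1, 0, R4, (0, 1))
(5, 0, R4, (0, 1))
(5, 0, R8, (0, 1))
(6, 0, R1, (0, 1))

bar 0: v0=G3 v1=G4 downbeat P8
bar 1: v0=A3 v1=B3 downbeat M2
bar 2: v0=G3 v1=C4 downbeat P4
bar 3: v0=B3 v1=B3 downbeat P1
bar 4: v0=C4 v1=G4 downbeat P5
bar 5: v0=A3 v1=G4 downbeat m7
bar 6: v0=G3 v1=G4 downbeat P8
  -> R4 @ bar 1 tick 0 v(0, 1): A3/B3 M2 untreated
  -> R4 @ bar 5 tick 0 v(0, 1): A3/G4 m7 untreated
  -> R8 @ bar 5 tick 0 v(0, 1): penult m7 not 3rd/6th
  -> R1 @ bar 6 tick 0 v(0, 1): A3/A4 P8 -> G3/G4 P8 similar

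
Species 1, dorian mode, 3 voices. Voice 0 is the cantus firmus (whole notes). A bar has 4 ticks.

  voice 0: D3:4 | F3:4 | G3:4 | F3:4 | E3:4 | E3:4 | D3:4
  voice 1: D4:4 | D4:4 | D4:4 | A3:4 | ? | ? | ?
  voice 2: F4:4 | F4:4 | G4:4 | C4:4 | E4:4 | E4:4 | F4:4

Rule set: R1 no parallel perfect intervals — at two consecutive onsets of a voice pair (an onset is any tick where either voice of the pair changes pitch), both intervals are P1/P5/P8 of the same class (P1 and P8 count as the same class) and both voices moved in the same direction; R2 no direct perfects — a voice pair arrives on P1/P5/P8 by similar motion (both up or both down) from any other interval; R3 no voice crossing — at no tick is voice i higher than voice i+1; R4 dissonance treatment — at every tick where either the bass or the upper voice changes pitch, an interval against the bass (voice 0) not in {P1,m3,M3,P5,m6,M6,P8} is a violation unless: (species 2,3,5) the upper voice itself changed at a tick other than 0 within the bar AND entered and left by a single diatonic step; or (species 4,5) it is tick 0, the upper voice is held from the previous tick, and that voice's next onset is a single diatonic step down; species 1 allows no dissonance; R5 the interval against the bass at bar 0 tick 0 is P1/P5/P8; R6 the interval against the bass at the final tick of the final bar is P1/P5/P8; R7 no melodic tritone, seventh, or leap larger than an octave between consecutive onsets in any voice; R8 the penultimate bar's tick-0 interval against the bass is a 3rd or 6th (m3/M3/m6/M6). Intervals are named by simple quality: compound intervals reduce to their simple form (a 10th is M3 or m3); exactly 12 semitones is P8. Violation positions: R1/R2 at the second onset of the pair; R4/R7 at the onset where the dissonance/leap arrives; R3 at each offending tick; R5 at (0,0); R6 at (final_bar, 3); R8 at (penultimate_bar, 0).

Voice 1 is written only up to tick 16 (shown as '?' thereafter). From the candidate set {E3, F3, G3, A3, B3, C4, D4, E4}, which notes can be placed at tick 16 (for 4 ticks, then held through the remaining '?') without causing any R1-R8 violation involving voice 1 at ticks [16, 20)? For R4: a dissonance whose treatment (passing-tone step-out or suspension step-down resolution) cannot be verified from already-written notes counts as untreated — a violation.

{B3, C4, G3}

E3: violates R2
F3: violates R4
G3: legal
A3: violates R4
B3: legal
C4: legal
D4: violates R4
E4: violates R2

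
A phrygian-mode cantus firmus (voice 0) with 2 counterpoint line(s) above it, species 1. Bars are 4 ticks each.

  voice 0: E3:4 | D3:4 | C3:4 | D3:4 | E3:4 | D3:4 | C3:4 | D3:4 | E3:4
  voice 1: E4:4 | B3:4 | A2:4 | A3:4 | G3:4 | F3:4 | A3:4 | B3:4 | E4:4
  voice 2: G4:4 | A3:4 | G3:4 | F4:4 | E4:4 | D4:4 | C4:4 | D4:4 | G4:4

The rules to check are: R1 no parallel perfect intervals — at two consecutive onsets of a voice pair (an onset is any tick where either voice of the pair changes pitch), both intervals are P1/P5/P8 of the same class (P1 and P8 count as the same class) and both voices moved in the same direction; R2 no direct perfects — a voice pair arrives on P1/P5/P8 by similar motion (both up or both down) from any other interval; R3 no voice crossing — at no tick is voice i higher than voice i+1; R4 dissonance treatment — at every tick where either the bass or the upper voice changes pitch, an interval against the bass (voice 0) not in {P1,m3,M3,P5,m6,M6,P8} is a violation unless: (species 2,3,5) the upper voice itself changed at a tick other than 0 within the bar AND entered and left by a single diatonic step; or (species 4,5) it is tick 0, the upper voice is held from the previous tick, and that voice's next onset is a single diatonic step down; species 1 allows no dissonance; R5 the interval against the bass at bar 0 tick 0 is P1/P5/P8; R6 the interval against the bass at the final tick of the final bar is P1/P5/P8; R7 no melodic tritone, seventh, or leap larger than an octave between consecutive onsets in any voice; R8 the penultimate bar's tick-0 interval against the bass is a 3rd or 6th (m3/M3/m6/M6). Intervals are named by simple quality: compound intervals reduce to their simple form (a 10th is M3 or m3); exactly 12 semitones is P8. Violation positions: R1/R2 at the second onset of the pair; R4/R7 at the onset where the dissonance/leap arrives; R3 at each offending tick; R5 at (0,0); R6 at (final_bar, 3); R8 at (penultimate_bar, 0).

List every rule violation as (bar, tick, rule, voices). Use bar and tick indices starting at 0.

bar 0: v0=E3 v1=E4 v2=G4 downbeat m3
bar 1: v0=D3 v1=B3 v2=A3 downbeat P5
bar 2: v0=C3 v1=A2 v2=G3 downbeat P5
bar 3: v0=D3 v1=A3 v2=F4 downbeat m3
bar 4: v0=E3 v1=G3 v2=E4 downbeat P8
bar 5: v0=D3 v1=F3 v2=D4 downbeat P8
bar 6: v0=C3 v1=A3 v2=C4 downbeat P8
bar 7: v0=D3 v1=B3 v2=D4 downbeat P8
bar 8: v0=E3 v1=E4 v2=G4 downbeat m3
  -> R5 @ bar 0 tick 0 v(0, 2): opens on m3
  -> R2 @ bar 1 tick 0 v(0, 2): E3/G4 m3 -> D3/A3 P5 similar
  -> R3 @ bar 1 tick 0 v(1, 2): B3 above A3
  -> R7 @ bar 1 tick 0 v(2,): G4->A3 leap 10st
  -> R3 @ bar 1 tick 1 v(1, 2): B3 above A3
  -> R3 @ bar 1 tick 2 v(1, 2): B3 above A3
  -> R3 @ bar 1 tick 3 v(1, 2): B3 above A3
  -> R1 @ bar 2 tick 0 v(0, 2): D3/A3 P5 -> C3/G3 P5 similar
  -> R3 @ bar 2 tick 0 v(0, 1): C3 above A2
  -> R7 @ bar 2 tick 0 v(1,): B3->A2 leap 14st
  -> R3 @ bar 2 tick 1 v(0, 1): C3 above A2
  -> R3 @ bar 2 tick 2 v(0, 1): C3 above A2
  -> R3 @ bar 2 tick 3 v(0, 1): C3 above A2
  -> R2 @ bar 3 tick 0 v(0, 1): C3/A2 m3 -> D3/A3 P5 similar
  -> R7 @ bar 3 tick 0 v(2,): G3->F4 leap 10st
  -> R1 @ bar 5 tick 0 v(0, 2): E3/E4 P8 -> D3/D4 P8 similar
  -> R1 @ bar 6 tick 0 v(0, 2): D3/D4 P8 -> C3/C4 P8 similar
  -> R1 @ bar 7 tick 0 v(0, 2): C3/C4 P8 -> D3/D4 P8 similar
  -> R8 @ bar 7 tick 0 v(0, 2): penult P8 not 3rd/6th
  -> R2 @ bar 8 tick 0 v(0, 1): D3/B3 M6 -> E3/E4 P8 similar
  -> R6 @ bar 8 tick 3 v(0, 2): closes on m3

(0, 0, R5, (0, 2))
(1, 0, R2, (0, 2))
(1, 0, R3, (1, 2))
(1, 0, R7, (2,))
(1, 1, R3, (1, 2))
(1, 2, R3, (1, 2))
(1, 3, R3, (1, 2))
(2, 0, R1, (0, 2))
(2, 0, R3, (0, 1))
(2, 0, R7, (1,))
(2, 1, R3, (0, 1))
(2, 2, R3, (0, 1))
(2, 3, R3, (0, 1))
(3, 0, R2, (0, 1))
(3, 0, R7, (2,))
(5, 0, R1, (0, 2))
(6, 0, R1, (0, 2))
(7, 0, R1, (0, 2))
(7, 0, R8, (0, 2))
(8, 0, R2, (0, 1))
(8, 3, R6, (0, 2))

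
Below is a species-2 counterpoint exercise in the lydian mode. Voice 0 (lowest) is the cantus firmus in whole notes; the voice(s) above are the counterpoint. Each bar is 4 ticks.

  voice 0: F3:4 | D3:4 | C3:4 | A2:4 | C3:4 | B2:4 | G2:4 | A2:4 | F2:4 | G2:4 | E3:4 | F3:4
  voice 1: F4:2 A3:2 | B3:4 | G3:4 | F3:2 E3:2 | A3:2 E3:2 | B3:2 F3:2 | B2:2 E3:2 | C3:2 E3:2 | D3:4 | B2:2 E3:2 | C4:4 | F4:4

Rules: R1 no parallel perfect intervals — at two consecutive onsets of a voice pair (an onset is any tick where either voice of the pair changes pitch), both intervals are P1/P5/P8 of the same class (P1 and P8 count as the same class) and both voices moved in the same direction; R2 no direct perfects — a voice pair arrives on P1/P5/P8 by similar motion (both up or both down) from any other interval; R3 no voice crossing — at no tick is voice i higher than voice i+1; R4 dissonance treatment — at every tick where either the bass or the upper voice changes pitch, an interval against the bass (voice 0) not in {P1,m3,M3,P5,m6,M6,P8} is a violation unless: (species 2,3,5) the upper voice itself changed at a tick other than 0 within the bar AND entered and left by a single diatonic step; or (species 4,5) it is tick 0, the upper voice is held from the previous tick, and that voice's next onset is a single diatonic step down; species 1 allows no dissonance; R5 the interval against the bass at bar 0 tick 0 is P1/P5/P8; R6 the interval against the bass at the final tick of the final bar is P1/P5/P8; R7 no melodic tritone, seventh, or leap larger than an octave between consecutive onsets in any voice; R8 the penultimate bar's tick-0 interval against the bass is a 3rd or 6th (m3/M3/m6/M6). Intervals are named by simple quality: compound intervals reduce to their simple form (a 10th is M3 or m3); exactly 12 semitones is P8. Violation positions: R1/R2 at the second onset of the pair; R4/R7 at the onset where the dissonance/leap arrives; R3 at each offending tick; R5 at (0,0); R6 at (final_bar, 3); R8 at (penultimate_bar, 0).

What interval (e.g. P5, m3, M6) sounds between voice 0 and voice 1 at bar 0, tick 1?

voice 0=F3 voice 1=F4 -> P8

P8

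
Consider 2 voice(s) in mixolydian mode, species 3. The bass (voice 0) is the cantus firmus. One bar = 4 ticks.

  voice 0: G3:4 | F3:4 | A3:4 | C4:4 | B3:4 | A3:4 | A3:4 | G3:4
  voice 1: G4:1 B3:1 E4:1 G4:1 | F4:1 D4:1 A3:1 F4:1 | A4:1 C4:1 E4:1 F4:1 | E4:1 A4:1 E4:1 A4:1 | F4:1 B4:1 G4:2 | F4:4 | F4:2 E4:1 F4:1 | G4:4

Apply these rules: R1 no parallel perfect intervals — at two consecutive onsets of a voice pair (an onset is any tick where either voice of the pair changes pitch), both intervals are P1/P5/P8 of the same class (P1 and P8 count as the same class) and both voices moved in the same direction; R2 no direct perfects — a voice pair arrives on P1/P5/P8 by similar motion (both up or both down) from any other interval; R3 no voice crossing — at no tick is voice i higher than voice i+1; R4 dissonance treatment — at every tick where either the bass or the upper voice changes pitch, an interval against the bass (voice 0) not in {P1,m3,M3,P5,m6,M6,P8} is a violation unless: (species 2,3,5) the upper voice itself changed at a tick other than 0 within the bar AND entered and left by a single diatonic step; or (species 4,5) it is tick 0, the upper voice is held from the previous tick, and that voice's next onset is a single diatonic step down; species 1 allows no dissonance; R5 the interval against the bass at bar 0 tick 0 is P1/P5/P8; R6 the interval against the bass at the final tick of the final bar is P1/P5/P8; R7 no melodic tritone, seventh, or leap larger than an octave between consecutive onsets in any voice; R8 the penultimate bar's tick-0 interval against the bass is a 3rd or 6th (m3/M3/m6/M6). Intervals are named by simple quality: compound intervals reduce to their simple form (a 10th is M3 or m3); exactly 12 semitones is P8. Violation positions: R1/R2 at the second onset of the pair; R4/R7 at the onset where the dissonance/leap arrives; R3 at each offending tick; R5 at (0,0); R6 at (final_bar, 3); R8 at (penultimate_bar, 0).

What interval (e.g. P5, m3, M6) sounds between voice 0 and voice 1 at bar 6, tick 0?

m6

voice 0=A3 voice 1=F4 -> m6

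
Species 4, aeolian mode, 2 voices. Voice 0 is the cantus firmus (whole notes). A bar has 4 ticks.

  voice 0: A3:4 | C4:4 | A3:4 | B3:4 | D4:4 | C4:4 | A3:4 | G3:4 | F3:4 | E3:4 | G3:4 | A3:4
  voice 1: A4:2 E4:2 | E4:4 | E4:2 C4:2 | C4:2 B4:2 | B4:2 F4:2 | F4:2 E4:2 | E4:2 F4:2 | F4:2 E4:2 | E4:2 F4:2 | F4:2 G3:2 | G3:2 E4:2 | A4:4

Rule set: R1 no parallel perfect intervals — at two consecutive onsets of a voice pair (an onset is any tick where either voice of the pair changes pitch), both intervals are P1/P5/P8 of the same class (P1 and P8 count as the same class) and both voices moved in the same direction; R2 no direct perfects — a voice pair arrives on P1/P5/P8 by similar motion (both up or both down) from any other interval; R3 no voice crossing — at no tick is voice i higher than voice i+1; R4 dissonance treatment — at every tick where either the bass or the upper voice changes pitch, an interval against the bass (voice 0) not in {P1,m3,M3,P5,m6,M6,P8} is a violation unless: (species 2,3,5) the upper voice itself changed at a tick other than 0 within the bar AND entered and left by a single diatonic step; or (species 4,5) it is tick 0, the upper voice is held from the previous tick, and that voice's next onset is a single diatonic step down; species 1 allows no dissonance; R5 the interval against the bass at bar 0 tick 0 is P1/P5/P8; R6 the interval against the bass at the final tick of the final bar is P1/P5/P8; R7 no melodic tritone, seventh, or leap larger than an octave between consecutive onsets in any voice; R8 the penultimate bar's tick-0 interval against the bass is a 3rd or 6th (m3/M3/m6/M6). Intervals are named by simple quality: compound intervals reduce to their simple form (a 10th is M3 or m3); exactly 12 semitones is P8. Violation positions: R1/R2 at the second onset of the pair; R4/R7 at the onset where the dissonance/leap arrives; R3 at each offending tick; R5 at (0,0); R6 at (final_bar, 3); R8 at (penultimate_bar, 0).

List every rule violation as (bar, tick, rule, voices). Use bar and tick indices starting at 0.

bar 0: v0=A3 v1=A4 downbeat P8
bar 1: v0=C4 v1=E4 downbeat M3
bar 2: v0=A3 v1=E4 downbeat P5
bar 3: v0=B3 v1=C4 downbeat m2
bar 4: v0=D4 v1=B4 downbeat M6
bar 5: v0=C4 v1=F4 downbeat P4
bar 6: v0=A3 v1=E4 downbeat P5
bar 7: v0=G3 v1=F4 downbeat m7
bar 8: v0=F3 v1=E4 downbeat M7
bar 9: v0=E3 v1=F4 downbeat m2
bar 10: v0=G3 v1=G3 downbeat P1
bar 11: v0=A3 v1=A4 downbeat P8
  -> R4 @ bar 3 tick 0 v(0, 1): B3/C4 m2 untreated
  -> R7 @ bar 3 tick 2 v(1,): C4->B4 leap 11st
  -> R7 @ bar 4 tick 2 v(1,): B4->F4 leap 6st
  -> R4 @ bar 8 tick 0 v(0, 1): F3/E4 M7 untreated
  -> R4 @ bar 9 tick 0 v(0, 1): E3/F4 m2 untreated
  -> R7 @ bar 9 tick 2 v(1,): F4->G3 leap 10st
  -> R8 @ bar 10 tick 0 v(0, 1): penult P1 not 3rd/6th
  -> R2 @ bar 11 tick 0 v(0, 1): G3/E4 M6 -> A3/A4 P8 similar

(3, 0, R4, (0, 1))
(3, 2, R7, (1,))
(4, 2, R7, (1,))
(8, 0, R4, (0, 1))
(9, 0, R4, (0, 1))
(9, 2, R7, (1,))
(10, 0, R8, (0, 1))
(11, 0, R2, (0, 1))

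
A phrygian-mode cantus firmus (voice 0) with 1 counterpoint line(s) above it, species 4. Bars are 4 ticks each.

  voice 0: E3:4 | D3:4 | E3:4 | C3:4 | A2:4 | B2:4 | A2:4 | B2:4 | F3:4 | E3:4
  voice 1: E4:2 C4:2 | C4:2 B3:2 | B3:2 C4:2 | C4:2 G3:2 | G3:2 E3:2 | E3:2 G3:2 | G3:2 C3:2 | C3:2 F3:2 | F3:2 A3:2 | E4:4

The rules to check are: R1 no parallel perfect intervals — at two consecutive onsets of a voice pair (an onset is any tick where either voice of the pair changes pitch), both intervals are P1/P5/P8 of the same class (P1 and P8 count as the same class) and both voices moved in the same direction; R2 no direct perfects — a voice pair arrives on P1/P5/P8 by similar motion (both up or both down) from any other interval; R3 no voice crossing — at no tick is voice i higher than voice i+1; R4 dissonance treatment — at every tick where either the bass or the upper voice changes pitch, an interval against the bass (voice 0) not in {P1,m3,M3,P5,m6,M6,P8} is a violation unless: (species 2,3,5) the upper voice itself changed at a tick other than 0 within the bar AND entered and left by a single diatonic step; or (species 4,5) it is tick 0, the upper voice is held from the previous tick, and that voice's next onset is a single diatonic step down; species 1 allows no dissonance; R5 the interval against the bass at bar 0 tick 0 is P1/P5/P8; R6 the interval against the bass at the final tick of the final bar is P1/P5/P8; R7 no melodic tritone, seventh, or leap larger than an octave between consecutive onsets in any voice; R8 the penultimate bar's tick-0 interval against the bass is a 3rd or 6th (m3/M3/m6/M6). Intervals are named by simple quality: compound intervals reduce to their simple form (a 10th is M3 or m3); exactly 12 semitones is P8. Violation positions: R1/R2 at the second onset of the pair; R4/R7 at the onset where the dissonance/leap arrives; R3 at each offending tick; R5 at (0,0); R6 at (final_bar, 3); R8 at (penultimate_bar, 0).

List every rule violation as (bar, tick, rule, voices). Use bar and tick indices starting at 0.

(4, 0, R4, (0, 1))
(5, 0, R4, (0, 1))
(6, 0, R4, (0, 1))
(7, 0, R4, (0, 1))
(7, 2, R4, (0, 1))
(8, 0, R7, (0,))
(8, 0, R8, (0, 1))

bar 0: v0=E3 v1=E4 downbeat P8
bar 1: v0=D3 v1=C4 downbeat m7
bar 2: v0=E3 v1=B3 downbeat P5
bar 3: v0=C3 v1=C4 downbeat P8
bar 4: v0=A2 v1=G3 downbeat m7
bar 5: v0=B2 v1=E3 downbeat P4
bar 6: v0=A2 v1=G3 downbeat m7
bar 7: v0=B2 v1=C3 downbeat m2
bar 8: v0=F3 v1=F3 downbeat P1
bar 9: v0=E3 v1=E4 downbeat P8
  -> R4 @ bar 4 tick 0 v(0, 1): A2/G3 m7 untreated
  -> R4 @ bar 5 tick 0 v(0, 1): B2/E3 P4 untreated
  -> R4 @ bar 6 tick 0 v(0, 1): A2/G3 m7 untreated
  -> R4 @ bar 7 tick 0 v(0, 1): B2/C3 m2 untreated
  -> R4 @ bar 7 tick 2 v(0, 1): B2/F3 TT untreated
  -> R7 @ bar 8 tick 0 v(0,): B2->F3 leap 6st
  -> R8 @ bar 8 tick 0 v(0, 1): penult P1 not 3rd/6th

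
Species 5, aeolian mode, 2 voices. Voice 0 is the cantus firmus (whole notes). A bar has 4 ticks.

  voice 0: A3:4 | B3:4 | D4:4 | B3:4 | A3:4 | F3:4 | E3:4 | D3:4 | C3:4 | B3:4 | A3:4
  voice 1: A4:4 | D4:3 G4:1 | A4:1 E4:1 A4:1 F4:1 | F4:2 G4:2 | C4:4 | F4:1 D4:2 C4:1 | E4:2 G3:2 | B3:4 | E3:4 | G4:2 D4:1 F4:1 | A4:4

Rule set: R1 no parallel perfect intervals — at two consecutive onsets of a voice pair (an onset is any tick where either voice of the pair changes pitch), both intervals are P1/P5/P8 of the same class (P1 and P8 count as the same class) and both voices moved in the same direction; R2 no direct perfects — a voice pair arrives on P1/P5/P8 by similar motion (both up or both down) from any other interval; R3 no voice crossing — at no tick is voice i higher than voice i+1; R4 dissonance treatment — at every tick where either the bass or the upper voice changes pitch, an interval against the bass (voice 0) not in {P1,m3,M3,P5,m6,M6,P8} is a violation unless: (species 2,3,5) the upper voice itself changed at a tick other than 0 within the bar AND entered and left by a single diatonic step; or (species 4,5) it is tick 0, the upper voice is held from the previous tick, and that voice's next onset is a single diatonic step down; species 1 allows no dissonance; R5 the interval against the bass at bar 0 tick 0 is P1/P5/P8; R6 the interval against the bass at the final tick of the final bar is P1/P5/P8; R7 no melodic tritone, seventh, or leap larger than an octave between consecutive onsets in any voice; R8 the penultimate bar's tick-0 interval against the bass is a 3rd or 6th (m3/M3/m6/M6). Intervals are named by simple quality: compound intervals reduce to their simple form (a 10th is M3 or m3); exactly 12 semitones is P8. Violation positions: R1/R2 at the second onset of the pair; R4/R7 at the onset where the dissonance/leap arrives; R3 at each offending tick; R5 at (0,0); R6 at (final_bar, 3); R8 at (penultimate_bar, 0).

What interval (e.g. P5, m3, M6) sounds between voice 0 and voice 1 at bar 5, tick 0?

voice 0=F3 voice 1=F4 -> P8

P8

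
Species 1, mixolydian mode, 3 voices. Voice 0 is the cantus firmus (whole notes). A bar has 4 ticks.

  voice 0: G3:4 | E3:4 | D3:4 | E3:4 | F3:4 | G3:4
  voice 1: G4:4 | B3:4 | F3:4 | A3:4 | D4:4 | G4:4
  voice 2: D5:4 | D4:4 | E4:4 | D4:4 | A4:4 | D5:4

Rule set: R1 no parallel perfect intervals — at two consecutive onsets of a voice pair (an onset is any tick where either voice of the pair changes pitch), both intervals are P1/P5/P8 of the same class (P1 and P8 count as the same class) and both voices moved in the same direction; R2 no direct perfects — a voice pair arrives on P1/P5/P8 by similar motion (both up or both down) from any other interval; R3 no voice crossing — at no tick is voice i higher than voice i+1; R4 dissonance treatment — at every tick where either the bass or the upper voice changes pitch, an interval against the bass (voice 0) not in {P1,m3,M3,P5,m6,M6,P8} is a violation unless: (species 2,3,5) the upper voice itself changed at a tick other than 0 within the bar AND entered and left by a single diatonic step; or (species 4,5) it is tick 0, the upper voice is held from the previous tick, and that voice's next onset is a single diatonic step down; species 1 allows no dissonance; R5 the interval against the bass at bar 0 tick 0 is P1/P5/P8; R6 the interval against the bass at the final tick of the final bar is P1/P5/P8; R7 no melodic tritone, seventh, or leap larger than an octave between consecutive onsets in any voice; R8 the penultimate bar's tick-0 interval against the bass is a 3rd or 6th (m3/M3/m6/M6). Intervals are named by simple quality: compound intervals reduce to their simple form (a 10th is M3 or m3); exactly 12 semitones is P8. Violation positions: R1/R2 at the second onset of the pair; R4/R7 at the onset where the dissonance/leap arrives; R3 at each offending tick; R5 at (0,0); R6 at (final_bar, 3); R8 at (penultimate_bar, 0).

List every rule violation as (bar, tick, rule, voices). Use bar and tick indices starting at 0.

(1, 0, R2, (0, 1))
(1, 0, R4, (0, 2))
(2, 0, R4, (0, 2))
(2, 0, R7, (1,))
(3, 0, R4, (0, 1))
(3, 0, R4, (0, 2))
(4, 0, R2, (1, 2))
(5, 0, R1, (1, 2))
(5, 0, R2, (0, 1))
(5, 0, R2, (0, 2))

bar 0: v0=G3 v1=G4 v2=D5 downbeat P5
bar 1: v0=E3 v1=B3 v2=D4 downbeat m7
bar 2: v0=D3 v1=F3 v2=E4 downbeat M2
bar 3: v0=E3 v1=A3 v2=D4 downbeat m7
bar 4: v0=F3 v1=D4 v2=A4 downbeat M3
bar 5: v0=G3 v1=G4 v2=D5 downbeat P5
  -> R2 @ bar 1 tick 0 v(0, 1): G3/G4 P8 -> E3/B3 P5 similar
  -> R4 @ bar 1 tick 0 v(0, 2): E3/D4 m7 untreated
  -> R4 @ bar 2 tick 0 v(0, 2): D3/E4 M2 untreated
  -> R7 @ bar 2 tick 0 v(1,): B3->F3 leap 6st
  -> R4 @ bar 3 tick 0 v(0, 1): E3/A3 P4 untreated
  -> R4 @ bar 3 tick 0 v(0, 2): E3/D4 m7 untreated
  -> R2 @ bar 4 tick 0 v(1, 2): A3/D4 P4 -> D4/A4 P5 similar
  -> R1 @ bar 5 tick 0 v(1, 2): D4/A4 P5 -> G4/D5 P5 similar
  -> R2 @ bar 5 tick 0 v(0, 1): F3/D4 M6 -> G3/G4 P8 similar
  -> R2 @ bar 5 tick 0 v(0, 2): F3/A4 M3 -> G3/D5 P5 similar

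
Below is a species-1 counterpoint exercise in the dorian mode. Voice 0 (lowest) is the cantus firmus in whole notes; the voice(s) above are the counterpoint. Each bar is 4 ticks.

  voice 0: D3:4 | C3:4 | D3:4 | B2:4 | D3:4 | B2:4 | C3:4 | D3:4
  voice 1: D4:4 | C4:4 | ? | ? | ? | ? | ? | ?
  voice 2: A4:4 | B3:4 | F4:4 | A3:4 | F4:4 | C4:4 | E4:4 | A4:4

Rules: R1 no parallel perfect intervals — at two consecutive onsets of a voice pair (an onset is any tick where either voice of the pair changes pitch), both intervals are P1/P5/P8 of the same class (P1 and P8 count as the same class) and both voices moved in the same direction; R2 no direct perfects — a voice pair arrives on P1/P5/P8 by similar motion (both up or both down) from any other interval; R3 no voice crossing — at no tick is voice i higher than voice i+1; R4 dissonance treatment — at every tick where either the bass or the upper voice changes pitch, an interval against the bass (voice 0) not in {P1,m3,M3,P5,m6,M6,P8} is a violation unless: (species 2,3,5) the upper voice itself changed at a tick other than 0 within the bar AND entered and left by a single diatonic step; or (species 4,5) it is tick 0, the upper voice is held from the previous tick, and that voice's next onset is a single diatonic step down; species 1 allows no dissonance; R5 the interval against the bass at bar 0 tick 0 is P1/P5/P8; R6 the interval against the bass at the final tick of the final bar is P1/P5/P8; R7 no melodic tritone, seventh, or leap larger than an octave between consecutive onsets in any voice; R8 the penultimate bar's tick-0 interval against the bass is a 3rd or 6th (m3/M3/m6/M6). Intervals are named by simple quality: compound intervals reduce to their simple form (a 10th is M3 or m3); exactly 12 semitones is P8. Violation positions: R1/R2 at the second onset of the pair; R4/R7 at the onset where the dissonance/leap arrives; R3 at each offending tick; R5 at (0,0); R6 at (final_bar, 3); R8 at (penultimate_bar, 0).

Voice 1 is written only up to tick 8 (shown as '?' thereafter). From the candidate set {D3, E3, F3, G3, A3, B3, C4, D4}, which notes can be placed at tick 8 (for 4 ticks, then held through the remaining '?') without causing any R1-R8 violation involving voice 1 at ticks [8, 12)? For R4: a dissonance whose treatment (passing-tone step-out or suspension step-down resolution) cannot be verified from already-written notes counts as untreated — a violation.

D3: violates R7
E3: violates R4
F3: legal
G3: violates R4
A3: legal
B3: legal
C4: violates R4
D4: violates R1

{A3, B3, F3}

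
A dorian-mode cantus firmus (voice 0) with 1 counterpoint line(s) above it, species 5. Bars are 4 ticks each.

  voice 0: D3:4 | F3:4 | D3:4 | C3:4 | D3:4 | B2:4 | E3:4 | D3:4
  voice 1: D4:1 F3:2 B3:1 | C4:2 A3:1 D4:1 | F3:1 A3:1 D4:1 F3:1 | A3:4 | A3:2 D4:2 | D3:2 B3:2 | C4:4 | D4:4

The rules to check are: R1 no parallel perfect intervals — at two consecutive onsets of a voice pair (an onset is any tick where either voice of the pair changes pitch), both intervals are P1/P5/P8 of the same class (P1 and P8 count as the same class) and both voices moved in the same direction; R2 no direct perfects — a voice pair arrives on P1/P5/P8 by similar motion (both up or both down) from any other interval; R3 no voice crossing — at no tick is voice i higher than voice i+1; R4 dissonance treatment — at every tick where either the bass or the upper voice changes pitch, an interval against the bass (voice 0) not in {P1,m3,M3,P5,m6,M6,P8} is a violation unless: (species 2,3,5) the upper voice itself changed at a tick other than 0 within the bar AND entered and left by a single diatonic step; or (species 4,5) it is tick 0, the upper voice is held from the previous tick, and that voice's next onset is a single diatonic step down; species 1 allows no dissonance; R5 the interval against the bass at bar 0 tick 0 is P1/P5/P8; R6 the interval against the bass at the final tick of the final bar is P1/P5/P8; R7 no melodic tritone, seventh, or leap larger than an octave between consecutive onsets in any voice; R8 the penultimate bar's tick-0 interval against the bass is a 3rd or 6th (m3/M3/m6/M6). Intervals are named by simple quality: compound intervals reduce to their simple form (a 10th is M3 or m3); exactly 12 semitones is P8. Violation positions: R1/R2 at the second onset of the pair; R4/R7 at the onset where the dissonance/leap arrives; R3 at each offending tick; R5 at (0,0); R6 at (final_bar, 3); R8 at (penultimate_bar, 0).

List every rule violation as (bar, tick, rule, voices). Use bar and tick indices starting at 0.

bar 0: v0=D3 v1=D4 downbeat P8
bar 1: v0=F3 v1=C4 downbeat P5
bar 2: v0=D3 v1=F3 downbeat m3
bar 3: v0=C3 v1=A3 downbeat M6
bar 4: v0=D3 v1=A3 downbeat P5
bar 5: v0=B2 v1=D3 downbeat m3
bar 6: v0=E3 v1=C4 downbeat m6
bar 7: v0=D3 v1=D4 downbeat P8
  -> R7 @ bar 0 tick 3 v(1,): F3->B3 leap 6st
  -> R2 @ bar 1 tick 0 v(0, 1): D3/B3 M6 -> F3/C4 P5 similar

(0, 3, R7, (1,))
(1, 0, R2, (0, 1))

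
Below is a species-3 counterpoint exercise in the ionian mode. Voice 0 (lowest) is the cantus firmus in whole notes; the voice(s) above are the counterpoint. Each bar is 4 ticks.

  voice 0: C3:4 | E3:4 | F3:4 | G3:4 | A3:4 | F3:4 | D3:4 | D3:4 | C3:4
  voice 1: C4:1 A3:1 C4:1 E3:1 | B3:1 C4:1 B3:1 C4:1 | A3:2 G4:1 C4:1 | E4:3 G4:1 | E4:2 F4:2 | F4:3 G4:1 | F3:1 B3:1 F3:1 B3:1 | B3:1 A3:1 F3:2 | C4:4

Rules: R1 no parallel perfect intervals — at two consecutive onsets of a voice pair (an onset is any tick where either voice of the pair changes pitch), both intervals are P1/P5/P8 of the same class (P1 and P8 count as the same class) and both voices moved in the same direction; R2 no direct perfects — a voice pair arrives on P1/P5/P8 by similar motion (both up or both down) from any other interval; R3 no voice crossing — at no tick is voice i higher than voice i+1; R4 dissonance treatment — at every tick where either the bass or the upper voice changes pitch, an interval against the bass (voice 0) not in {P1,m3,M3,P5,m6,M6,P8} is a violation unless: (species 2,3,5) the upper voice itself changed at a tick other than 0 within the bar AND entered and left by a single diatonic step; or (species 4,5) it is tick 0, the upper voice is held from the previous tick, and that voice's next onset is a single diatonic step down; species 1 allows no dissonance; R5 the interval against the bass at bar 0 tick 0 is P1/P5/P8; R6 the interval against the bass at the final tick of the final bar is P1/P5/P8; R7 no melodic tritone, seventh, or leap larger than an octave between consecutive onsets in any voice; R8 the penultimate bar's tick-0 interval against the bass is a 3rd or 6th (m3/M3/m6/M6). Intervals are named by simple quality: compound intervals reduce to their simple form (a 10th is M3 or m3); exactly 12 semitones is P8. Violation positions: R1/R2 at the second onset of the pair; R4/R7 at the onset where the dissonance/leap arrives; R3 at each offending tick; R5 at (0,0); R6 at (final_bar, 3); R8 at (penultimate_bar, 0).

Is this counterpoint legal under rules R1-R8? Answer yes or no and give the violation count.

No (8 violations)

bar 0: v0=C3 v1=C4 (P8)
bar 1: v0=E3 v1=B3 (P5)
bar 2: v0=F3 v1=A3 (M3)
bar 3: v0=G3 v1=E4 (M6)
bar 4: v0=A3 v1=E4 (P5)
bar 5: v0=F3 v1=F4 (P8)
bar 6: v0=D3 v1=F3 (m3)
bar 7: v0=D3 v1=B3 (M6)
bar 8: v0=C3 v1=C4 (P8)
  R2 @ bar1.0: C3/E3 M3 -> E3/B3 P5 similar
  R4 @ bar2.2: F3/G4 M2 untreated
  R7 @ bar2.2: A3->G4 leap 10st
  R4 @ bar5.3: F3/G4 M2 untreated
  R7 @ bar6.0: G4->F3 leap 14st
  R7 @ bar6.1: F3->B3 leap 6st
  R7 @ bar6.2: B3->F3 leap 6st
  R7 @ bar6.3: F3->B3 leap 6st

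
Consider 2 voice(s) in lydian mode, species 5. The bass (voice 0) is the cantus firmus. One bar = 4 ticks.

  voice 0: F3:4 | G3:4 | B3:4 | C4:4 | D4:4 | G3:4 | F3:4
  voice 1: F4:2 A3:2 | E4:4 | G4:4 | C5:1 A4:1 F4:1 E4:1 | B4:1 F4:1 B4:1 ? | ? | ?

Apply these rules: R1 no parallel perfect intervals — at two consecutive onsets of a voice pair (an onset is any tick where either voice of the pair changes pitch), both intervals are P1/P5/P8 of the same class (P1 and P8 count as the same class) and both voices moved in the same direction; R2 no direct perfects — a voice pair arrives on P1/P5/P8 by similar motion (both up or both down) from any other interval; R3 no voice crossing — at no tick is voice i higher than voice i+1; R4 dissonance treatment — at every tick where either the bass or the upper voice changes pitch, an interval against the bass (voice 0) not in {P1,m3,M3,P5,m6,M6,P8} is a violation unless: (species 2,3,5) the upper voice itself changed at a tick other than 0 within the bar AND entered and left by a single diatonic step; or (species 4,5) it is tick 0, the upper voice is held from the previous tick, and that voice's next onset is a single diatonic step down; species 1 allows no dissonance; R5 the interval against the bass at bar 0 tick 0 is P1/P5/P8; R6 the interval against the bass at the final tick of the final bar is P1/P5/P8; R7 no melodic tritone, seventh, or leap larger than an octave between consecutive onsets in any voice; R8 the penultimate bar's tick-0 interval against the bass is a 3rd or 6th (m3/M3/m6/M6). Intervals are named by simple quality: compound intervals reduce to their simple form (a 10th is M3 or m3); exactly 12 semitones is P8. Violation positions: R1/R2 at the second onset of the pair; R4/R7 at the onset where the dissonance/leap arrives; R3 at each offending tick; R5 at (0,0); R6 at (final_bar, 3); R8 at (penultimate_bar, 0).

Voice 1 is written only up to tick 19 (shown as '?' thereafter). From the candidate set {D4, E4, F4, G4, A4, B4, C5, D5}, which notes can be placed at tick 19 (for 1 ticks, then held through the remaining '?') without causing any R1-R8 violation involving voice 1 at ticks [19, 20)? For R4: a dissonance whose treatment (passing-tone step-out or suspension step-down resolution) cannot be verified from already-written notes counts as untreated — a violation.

{A4, B4, D4, D5}

D4: legal
E4: violates R4
F4: violates R7
G4: violates R4
A4: legal
B4: legal
C5: violates R4
D5: legal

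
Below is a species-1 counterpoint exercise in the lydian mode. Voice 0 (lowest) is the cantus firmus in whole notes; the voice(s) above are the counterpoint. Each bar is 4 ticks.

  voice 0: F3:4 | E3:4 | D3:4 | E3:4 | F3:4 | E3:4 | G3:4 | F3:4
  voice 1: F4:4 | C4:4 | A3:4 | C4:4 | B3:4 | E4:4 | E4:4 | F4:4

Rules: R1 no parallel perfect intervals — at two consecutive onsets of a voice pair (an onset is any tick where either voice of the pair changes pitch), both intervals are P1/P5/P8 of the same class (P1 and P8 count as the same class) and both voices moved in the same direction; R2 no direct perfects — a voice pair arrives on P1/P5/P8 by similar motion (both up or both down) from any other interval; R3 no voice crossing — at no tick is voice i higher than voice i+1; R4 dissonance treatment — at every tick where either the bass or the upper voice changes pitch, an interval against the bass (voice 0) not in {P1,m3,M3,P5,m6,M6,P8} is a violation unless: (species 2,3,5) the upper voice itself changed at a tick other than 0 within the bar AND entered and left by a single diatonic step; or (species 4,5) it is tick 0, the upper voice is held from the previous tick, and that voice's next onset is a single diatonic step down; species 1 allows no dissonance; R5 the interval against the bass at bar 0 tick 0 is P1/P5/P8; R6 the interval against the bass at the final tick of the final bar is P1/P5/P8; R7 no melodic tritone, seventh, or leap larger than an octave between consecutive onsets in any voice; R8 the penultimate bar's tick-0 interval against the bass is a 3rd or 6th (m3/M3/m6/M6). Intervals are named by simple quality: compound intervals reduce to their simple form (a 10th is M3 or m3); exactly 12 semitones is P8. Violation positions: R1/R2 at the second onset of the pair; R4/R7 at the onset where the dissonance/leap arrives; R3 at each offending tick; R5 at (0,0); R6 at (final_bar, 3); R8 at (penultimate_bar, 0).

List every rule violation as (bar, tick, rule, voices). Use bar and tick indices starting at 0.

(2, 0, R2, (0, 1))
(4, 0, R4, (0, 1))

bar 0: v0=F3 v1=F4 downbeat P8
bar 1: v0=E3 v1=C4 downbeat m6
bar 2: v0=D3 v1=A3 downbeat P5
bar 3: v0=E3 v1=C4 downbeat m6
bar 4: v0=F3 v1=B3 downbeat TT
bar 5: v0=E3 v1=E4 downbeat P8
bar 6: v0=G3 v1=E4 downbeat M6
bar 7: v0=F3 v1=F4 downbeat P8
  -> R2 @ bar 2 tick 0 v(0, 1): E3/C4 m6 -> D3/A3 P5 similar
  -> R4 @ bar 4 tick 0 v(0, 1): F3/B3 TT untreated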